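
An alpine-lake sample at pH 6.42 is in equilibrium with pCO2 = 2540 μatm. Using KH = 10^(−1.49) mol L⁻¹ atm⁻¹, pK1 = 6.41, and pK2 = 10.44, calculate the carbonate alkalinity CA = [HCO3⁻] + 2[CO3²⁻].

[CO2*] = KH · pCO2 = 10^(−1.49) × 2540×10^-6 = 8.219×10^-5 mol/L
α₀ = 1/(1 + K1/[H⁺] + K1K2/[H⁺]²) = 1/(1 + 10^+0.01 + 10^-4.01) = 0.4942
DIC = [CO2*]/α₀ = 8.219×10^-5 / 0.4942 = 0.1663 mmol/L
CA = (α₁ + 2α₂)·DIC = (0.5057 + 2×4.830×10^-5) × 0.1663 = 0.0841 mmol/L

CA = 0.0841 mmol/L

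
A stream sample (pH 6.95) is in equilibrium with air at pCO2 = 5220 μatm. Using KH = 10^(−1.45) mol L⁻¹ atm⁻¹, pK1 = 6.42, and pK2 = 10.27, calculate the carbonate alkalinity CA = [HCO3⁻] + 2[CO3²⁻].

CA = 0.628 mmol/L

[CO2*] = KH · pCO2 = 10^(−1.45) × 5220×10^-6 = 1.852×10^-4 mol/L
α₀ = 1/(1 + K1/[H⁺] + K1K2/[H⁺]²) = 1/(1 + 10^+0.53 + 10^-2.79) = 0.2278
DIC = [CO2*]/α₀ = 1.852×10^-4 / 0.2278 = 0.8131 mmol/L
CA = (α₁ + 2α₂)·DIC = (0.7718 + 2×0.0003694) × 0.8131 = 0.628 mmol/L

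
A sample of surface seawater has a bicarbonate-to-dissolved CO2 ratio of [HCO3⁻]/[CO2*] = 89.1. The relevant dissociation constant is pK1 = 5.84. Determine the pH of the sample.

pH = 7.79

From K1 = [H⁺][HCO3⁻]/[CO2*]:  pH = pK1 + log₁₀([HCO3⁻]/[CO2*])
log₁₀(89.1) = +1.950
pH = 5.84 + (+1.950) = 7.79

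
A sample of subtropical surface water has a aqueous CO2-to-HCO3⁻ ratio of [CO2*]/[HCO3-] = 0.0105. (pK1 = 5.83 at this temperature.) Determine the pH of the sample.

From K1 = [H⁺][HCO3-]/[CO2*]:  pH = pK1 − log₁₀([CO2*]/[HCO3-])
log₁₀(0.0105) = -1.979
pH = 5.83 − (-1.979) = 7.81

pH = 7.81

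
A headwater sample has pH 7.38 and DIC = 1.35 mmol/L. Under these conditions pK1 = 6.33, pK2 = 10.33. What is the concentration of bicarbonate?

[HCO3⁻] = 1.24 mmol/L

α₁ = 1 / (1 + [H⁺]/K1 + K2/[H⁺]) = 1 / (1 + 10^-1.05 + 10^-2.95)
   = 1 / (1 + 0.089125 + 0.0011220) = 1/1.0902 = 0.9172
[HCO3⁻] = α₁ × DIC = 0.9172 × 1.35 = 1.24 mmol/L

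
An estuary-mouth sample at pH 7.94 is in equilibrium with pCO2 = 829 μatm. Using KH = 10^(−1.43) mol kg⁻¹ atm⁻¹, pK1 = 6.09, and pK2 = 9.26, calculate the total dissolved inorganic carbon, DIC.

[CO2*] = KH · pCO2 = 10^(−1.43) × 829×10^-6 = 3.080×10^-5 mol/kg
α₀ = 1/(1 + K1/[H⁺] + K1K2/[H⁺]²) = 1/(1 + 10^+1.85 + 10^+0.53) = 0.01330
DIC = [CO2*]/α₀ = 3.080×10^-5 / 0.01330 = 2.32 mmol/kg

DIC = 2.32 mmol/kg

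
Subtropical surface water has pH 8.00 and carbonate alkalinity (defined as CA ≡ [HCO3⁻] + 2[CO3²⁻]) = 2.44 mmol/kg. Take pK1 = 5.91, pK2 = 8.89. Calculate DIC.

DIC = 2.21 mmol/kg

CA = [HCO3⁻] + 2[CO3²⁻] = (α₁ + 2α₂)·DIC
At pH 8.00: [H⁺]/K1 = 10^-2.09 = 0.0081283, K2/[H⁺] = 10^-0.89 = 0.12882
α₁ = 1/(1 + 0.0081283 + 0.12882) = 1/1.1370 = 0.8795; α₂ = α₁·K2/[H⁺] = 0.1133
α₁ + 2α₂ = 1.1062
DIC = CA / (α₁ + 2α₂) = 2.44 / 1.1062 = 2.21 mmol/kg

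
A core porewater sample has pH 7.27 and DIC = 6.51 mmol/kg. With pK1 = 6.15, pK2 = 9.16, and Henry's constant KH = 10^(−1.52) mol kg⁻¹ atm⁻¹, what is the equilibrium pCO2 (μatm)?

α₀ = 1 / (1 + K1/[H⁺] + K1K2/[H⁺]²) = 1 / (1 + 10^+1.12 + 10^-0.77)
   = 1 / (1 + 13.183 + 0.16982) = 1/14.352 = 0.06967
[CO2*] = α₀ × DIC = 0.06967 × 6.51 = 0.4536 mmol/kg
pCO2 = [CO2*]/KH = 4.536×10^-4 / 3.020×10^-2 = 1.50×10^4 μatm

pCO2 = 1.50×10^4 μatm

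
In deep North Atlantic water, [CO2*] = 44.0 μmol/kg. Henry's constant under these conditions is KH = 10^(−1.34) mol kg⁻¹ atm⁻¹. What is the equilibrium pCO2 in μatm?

pCO2 = 963 μatm

KH = 10^(−1.34) = 4.571×10^-2 mol kg⁻¹ atm⁻¹
pCO2 = [CO2*]/KH = 44.0×10^-6 / 4.571×10^-2 = 9.63×10^-4 atm = 963 μatm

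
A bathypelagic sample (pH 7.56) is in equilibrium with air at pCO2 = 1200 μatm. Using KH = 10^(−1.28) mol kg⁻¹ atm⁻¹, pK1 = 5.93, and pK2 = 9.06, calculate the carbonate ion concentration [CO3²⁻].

[CO3²⁻] = 0.0850 mmol/kg

[CO2*] = KH · pCO2 = 10^(−1.28) × 1200×10^-6 = 6.298×10^-5 mol/kg
α₀ = 1/(1 + K1/[H⁺] + K1K2/[H⁺]²) = 1/(1 + 10^+1.63 + 10^+0.13) = 0.02222
DIC = [CO2*]/α₀ = 6.298×10^-5 / 0.02222 = 2.834 mmol/kg
[CO3²⁻] = α₂·DIC; α₂ = 0.02997, so [CO3²⁻] = 0.02997 × 2.834 = 0.0850 mmol/kg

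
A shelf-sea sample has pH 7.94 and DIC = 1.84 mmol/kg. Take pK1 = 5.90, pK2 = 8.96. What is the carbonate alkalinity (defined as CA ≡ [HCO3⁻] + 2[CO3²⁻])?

CA = [HCO3⁻] + 2[CO3²⁻] = (α₁ + 2α₂)·DIC
At pH 7.94: [H⁺]/K1 = 10^-2.04 = 0.0091201, K2/[H⁺] = 10^-1.02 = 0.095499
α₁ = 1/(1 + 0.0091201 + 0.095499) = 1/1.1046 = 0.9053; α₂ = α₁·K2/[H⁺] = 0.08645
α₁ + 2α₂ = 1.0782
CA = 1.0782 × 1.84 = 1.98 mmol/kg

CA = 1.98 mmol/kg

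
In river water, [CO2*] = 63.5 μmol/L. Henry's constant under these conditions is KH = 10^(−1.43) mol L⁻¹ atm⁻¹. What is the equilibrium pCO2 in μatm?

KH = 10^(−1.43) = 3.715×10^-2 mol L⁻¹ atm⁻¹
pCO2 = [CO2*]/KH = 63.5×10^-6 / 3.715×10^-2 = 1.71×10^-3 atm = 1710 μatm

pCO2 = 1710 μatm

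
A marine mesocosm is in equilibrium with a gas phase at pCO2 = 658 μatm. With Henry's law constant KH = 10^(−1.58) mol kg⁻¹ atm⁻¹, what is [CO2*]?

[CO2*] = 17.3 μmol/kg

KH = 10^(−1.58) = 2.630×10^-2 mol kg⁻¹ atm⁻¹
[CO2*] = KH · pCO2 = 2.630×10^-2 × 658×10^-6 atm = 1.73×10^-5 mol/kg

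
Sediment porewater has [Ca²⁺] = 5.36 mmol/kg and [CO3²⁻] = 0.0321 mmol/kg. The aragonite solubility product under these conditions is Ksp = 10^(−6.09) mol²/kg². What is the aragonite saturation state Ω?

Ksp = 10^(−6.09) = 8.128×10^-7
Ω = [Ca²⁺][CO3²⁻]/Ksp = (5.36×10^-3)(0.0321×10^-3) / 8.128×10^-7 = 0.212

Ω = 0.212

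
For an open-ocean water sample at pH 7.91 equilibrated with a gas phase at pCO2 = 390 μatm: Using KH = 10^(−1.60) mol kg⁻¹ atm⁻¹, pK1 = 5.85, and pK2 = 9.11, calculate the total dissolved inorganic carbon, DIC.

DIC = 1.21 mmol/kg

[CO2*] = KH · pCO2 = 10^(−1.60) × 390×10^-6 = 9.796×10^-6 mol/kg
α₀ = 1/(1 + K1/[H⁺] + K1K2/[H⁺]²) = 1/(1 + 10^+2.06 + 10^+0.86) = 0.008126
DIC = [CO2*]/α₀ = 9.796×10^-6 / 0.008126 = 1.21 mmol/kg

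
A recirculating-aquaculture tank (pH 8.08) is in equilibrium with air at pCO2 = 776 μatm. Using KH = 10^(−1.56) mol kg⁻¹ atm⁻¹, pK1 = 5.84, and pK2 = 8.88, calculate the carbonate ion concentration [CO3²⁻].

[CO3²⁻] = 0.589 mmol/kg

[CO2*] = KH · pCO2 = 10^(−1.56) × 776×10^-6 = 2.137×10^-5 mol/kg
α₀ = 1/(1 + K1/[H⁺] + K1K2/[H⁺]²) = 1/(1 + 10^+2.24 + 10^+1.44) = 0.004943
DIC = [CO2*]/α₀ = 2.137×10^-5 / 0.004943 = 4.324 mmol/kg
[CO3²⁻] = α₂·DIC; α₂ = 0.1361, so [CO3²⁻] = 0.1361 × 4.324 = 0.589 mmol/kg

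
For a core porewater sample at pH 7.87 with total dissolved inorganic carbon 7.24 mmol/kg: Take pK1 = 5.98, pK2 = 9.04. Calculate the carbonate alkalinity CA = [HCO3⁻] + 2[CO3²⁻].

CA = 7.61 mmol/kg

CA = [HCO3⁻] + 2[CO3²⁻] = (α₁ + 2α₂)·DIC
At pH 7.87: [H⁺]/K1 = 10^-1.89 = 0.012882, K2/[H⁺] = 10^-1.17 = 0.067608
α₁ = 1/(1 + 0.012882 + 0.067608) = 1/1.0805 = 0.9255; α₂ = α₁·K2/[H⁺] = 0.06257
α₁ + 2α₂ = 1.0506
CA = 1.0506 × 7.24 = 7.61 mmol/kg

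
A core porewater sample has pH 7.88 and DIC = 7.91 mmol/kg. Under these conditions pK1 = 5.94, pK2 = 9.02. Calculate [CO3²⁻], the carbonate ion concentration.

α₂ = 1 / (1 + [H⁺]/K2 + [H⁺]²/(K1K2)) = 1 / (1 + 10^+1.14 + 10^-0.80)
   = 1 / (1 + 13.804 + 0.15849) = 1/14.962 = 0.06683
[CO3²⁻] = α₂ × DIC = 0.06683 × 7.91 = 0.529 mmol/kg

[CO3²⁻] = 0.529 mmol/kg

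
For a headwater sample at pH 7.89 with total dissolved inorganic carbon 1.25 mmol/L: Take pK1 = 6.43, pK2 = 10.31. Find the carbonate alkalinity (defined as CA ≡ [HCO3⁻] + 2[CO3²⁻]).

CA = [HCO3⁻] + 2[CO3²⁻] = (α₁ + 2α₂)·DIC
At pH 7.89: [H⁺]/K1 = 10^-1.46 = 0.034674, K2/[H⁺] = 10^-2.42 = 0.0038019
α₁ = 1/(1 + 0.034674 + 0.0038019) = 1/1.0385 = 0.9629; α₂ = α₁·K2/[H⁺] = 0.003661
α₁ + 2α₂ = 0.9703
CA = 0.9703 × 1.25 = 1.21 mmol/L

CA = 1.21 mmol/L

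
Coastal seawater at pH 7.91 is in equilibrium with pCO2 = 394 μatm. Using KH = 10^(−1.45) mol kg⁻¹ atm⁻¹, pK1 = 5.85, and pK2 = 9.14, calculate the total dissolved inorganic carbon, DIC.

DIC = 1.71 mmol/kg

[CO2*] = KH · pCO2 = 10^(−1.45) × 394×10^-6 = 1.398×10^-5 mol/kg
α₀ = 1/(1 + K1/[H⁺] + K1K2/[H⁺]²) = 1/(1 + 10^+2.06 + 10^+0.83) = 0.008158
DIC = [CO2*]/α₀ = 1.398×10^-5 / 0.008158 = 1.71 mmol/kg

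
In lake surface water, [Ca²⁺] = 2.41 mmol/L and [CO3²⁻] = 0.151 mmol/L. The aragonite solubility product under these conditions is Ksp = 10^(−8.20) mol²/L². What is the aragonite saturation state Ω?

Ω = 57.7

Ksp = 10^(−8.20) = 6.310×10^-9
Ω = [Ca²⁺][CO3²⁻]/Ksp = (2.41×10^-3)(0.151×10^-3) / 6.310×10^-9 = 57.7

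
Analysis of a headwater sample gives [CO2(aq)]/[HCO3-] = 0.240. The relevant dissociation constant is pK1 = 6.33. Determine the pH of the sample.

pH = 6.95

From K1 = [H⁺][HCO3-]/[CO2(aq)]:  pH = pK1 − log₁₀([CO2(aq)]/[HCO3-])
log₁₀(0.240) = -0.620
pH = 6.33 − (-0.620) = 6.95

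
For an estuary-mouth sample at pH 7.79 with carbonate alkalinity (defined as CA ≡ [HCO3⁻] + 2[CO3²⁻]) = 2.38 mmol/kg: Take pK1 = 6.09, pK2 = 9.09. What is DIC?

CA = [HCO3⁻] + 2[CO3²⁻] = (α₁ + 2α₂)·DIC
At pH 7.79: [H⁺]/K1 = 10^-1.70 = 0.019953, K2/[H⁺] = 10^-1.30 = 0.050119
α₁ = 1/(1 + 0.019953 + 0.050119) = 1/1.0701 = 0.9345; α₂ = α₁·K2/[H⁺] = 0.04684
α₁ + 2α₂ = 1.0282
DIC = CA / (α₁ + 2α₂) = 2.38 / 1.0282 = 2.31 mmol/kg

DIC = 2.31 mmol/kg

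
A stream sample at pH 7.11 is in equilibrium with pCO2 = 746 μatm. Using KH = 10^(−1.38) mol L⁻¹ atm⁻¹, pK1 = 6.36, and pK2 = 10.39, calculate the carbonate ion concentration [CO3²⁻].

[CO2*] = KH · pCO2 = 10^(−1.38) × 746×10^-6 = 3.110×10^-5 mol/L
α₀ = 1/(1 + K1/[H⁺] + K1K2/[H⁺]²) = 1/(1 + 10^+0.75 + 10^-2.53) = 0.1509
DIC = [CO2*]/α₀ = 3.110×10^-5 / 0.1509 = 0.2061 mmol/L
[CO3²⁻] = α₂·DIC; α₂ = 0.0004454, so [CO3²⁻] = 0.0004454 × 0.2061 = 9.18×10^-5 mmol/L = 0.0918 μmol/L

[CO3²⁻] = 0.0918 μmol/L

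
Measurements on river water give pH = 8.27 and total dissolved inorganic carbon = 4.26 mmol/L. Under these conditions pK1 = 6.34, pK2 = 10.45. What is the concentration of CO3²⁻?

[CO3²⁻] = 0.0276 mmol/L

α₂ = 1 / (1 + [H⁺]/K2 + [H⁺]²/(K1K2)) = 1 / (1 + 10^+2.18 + 10^+0.25)
   = 1 / (1 + 151.36 + 1.7783) = 1/154.13 = 0.006488
[CO3²⁻] = α₂ × DIC = 0.006488 × 4.26 = 0.0276 mmol/L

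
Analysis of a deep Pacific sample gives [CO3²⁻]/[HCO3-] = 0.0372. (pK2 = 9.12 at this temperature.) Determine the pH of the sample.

From K2 = [H⁺][CO3²⁻]/[HCO3-]:  pH = pK2 + log₁₀([CO3²⁻]/[HCO3-])
log₁₀(0.0372) = -1.429
pH = 9.12 + (-1.429) = 7.69

pH = 7.69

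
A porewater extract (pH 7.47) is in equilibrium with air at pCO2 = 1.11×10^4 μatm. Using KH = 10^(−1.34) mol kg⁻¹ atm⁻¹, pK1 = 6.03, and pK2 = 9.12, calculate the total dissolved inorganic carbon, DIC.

[CO2*] = KH · pCO2 = 10^(−1.34) × 1.11×10^4×10^-6 = 5.074×10^-4 mol/kg
α₀ = 1/(1 + K1/[H⁺] + K1K2/[H⁺]²) = 1/(1 + 10^+1.44 + 10^-0.21) = 0.03429
DIC = [CO2*]/α₀ = 5.074×10^-4 / 0.03429 = 14.8 mmol/kg

DIC = 14.8 mmol/kg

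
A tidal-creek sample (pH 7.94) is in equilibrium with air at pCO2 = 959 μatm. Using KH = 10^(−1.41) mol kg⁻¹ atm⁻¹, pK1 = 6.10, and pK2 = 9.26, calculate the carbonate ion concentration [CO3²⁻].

[CO3²⁻] = 0.124 mmol/kg

[CO2*] = KH · pCO2 = 10^(−1.41) × 959×10^-6 = 3.731×10^-5 mol/kg
α₀ = 1/(1 + K1/[H⁺] + K1K2/[H⁺]²) = 1/(1 + 10^+1.84 + 10^+0.52) = 0.01361
DIC = [CO2*]/α₀ = 3.731×10^-5 / 0.01361 = 2.742 mmol/kg
[CO3²⁻] = α₂·DIC; α₂ = 0.04506, so [CO3²⁻] = 0.04506 × 2.742 = 0.124 mmol/kg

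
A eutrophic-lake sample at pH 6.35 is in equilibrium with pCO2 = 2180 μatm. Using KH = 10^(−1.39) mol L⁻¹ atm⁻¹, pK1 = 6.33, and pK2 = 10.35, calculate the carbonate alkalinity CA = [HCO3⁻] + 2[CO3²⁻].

CA = 0.0930 mmol/L

[CO2*] = KH · pCO2 = 10^(−1.39) × 2180×10^-6 = 8.881×10^-5 mol/L
α₀ = 1/(1 + K1/[H⁺] + K1K2/[H⁺]²) = 1/(1 + 10^+0.02 + 10^-3.98) = 0.4885
DIC = [CO2*]/α₀ = 8.881×10^-5 / 0.4885 = 0.1818 mmol/L
CA = (α₁ + 2α₂)·DIC = (0.5115 + 2×5.115×10^-5) × 0.1818 = 0.0930 mmol/L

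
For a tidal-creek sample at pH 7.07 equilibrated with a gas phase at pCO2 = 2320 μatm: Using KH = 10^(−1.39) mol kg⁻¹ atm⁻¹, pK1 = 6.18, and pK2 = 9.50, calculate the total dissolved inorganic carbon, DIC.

[CO2*] = KH · pCO2 = 10^(−1.39) × 2320×10^-6 = 9.451×10^-5 mol/kg
α₀ = 1/(1 + K1/[H⁺] + K1K2/[H⁺]²) = 1/(1 + 10^+0.89 + 10^-1.54) = 0.1137
DIC = [CO2*]/α₀ = 9.451×10^-5 / 0.1137 = 0.831 mmol/kg

DIC = 0.831 mmol/kg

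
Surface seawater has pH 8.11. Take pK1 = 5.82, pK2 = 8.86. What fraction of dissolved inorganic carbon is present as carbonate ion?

α₂ = 1 / (1 + [H⁺]/K2 + [H⁺]²/(K1K2)) = 1 / (1 + 10^+0.75 + 10^-1.54)
   = 1 / (1 + 5.6234 + 0.028840) = 1/6.6523 = 0.1503

α₂ = 0.150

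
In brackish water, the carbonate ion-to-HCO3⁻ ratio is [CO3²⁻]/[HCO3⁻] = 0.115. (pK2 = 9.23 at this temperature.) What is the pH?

pH = 8.29

From K2 = [H⁺][CO3²⁻]/[HCO3⁻]:  pH = pK2 + log₁₀([CO3²⁻]/[HCO3⁻])
log₁₀(0.115) = -0.939
pH = 9.23 + (-0.939) = 8.29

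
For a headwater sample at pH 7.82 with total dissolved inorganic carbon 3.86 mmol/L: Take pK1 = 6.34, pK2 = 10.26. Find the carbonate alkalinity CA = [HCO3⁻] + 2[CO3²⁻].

CA = [HCO3⁻] + 2[CO3²⁻] = (α₁ + 2α₂)·DIC
At pH 7.82: [H⁺]/K1 = 10^-1.48 = 0.033113, K2/[H⁺] = 10^-2.44 = 0.0036308
α₁ = 1/(1 + 0.033113 + 0.0036308) = 1/1.0367 = 0.9646; α₂ = α₁·K2/[H⁺] = 0.003502
α₁ + 2α₂ = 0.9716
CA = 0.9716 × 3.86 = 3.75 mmol/L

CA = 3.75 mmol/L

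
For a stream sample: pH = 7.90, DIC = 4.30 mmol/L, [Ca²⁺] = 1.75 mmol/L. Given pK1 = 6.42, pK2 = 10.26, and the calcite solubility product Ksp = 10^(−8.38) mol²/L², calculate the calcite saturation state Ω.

Ω = 7.59

α₂ = 1 / (1 + [H⁺]/K2 + [H⁺]²/(K1K2)) = 1 / (1 + 10^+2.36 + 10^+0.88)
   = 1 / (1 + 229.09 + 7.5858) = 1/237.67 = 0.004207
[CO3²⁻] = α₂ × DIC = 0.004207 × 4.30 = 0.01809 mmol/L = 18.09 μmol/L
Ksp = 10^(−8.38) = 4.169×10^-9
Ω = [Ca²⁺][CO3²⁻]/Ksp = (1.75×10^-3)(1.809×10^-5) / 4.169×10^-9 = 7.59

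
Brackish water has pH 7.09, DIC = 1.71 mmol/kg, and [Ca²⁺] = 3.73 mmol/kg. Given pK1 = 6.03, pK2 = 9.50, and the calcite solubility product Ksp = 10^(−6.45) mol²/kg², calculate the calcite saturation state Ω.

α₂ = 1 / (1 + [H⁺]/K2 + [H⁺]²/(K1K2)) = 1 / (1 + 10^+2.41 + 10^+1.35)
   = 1 / (1 + 257.04 + 22.387) = 1/280.43 = 0.003566
[CO3²⁻] = α₂ × DIC = 0.003566 × 1.71 = 0.006098 mmol/kg = 6.098 μmol/kg
Ksp = 10^(−6.45) = 3.548×10^-7
Ω = [Ca²⁺][CO3²⁻]/Ksp = (3.73×10^-3)(6.098×10^-6) / 3.548×10^-7 = 0.0641

Ω = 0.0641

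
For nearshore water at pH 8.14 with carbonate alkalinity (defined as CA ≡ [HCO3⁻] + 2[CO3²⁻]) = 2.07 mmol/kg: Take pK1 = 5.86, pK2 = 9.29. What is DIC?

DIC = 1.95 mmol/kg

CA = [HCO3⁻] + 2[CO3²⁻] = (α₁ + 2α₂)·DIC
At pH 8.14: [H⁺]/K1 = 10^-2.28 = 0.0052481, K2/[H⁺] = 10^-1.15 = 0.070795
α₁ = 1/(1 + 0.0052481 + 0.070795) = 1/1.0760 = 0.9293; α₂ = α₁·K2/[H⁺] = 0.06579
α₁ + 2α₂ = 1.0609
DIC = CA / (α₁ + 2α₂) = 2.07 / 1.0609 = 1.95 mmol/kg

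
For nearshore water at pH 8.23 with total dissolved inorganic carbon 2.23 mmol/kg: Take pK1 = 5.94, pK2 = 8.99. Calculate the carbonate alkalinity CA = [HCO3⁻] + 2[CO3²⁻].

CA = 2.55 mmol/kg

CA = [HCO3⁻] + 2[CO3²⁻] = (α₁ + 2α₂)·DIC
At pH 8.23: [H⁺]/K1 = 10^-2.29 = 0.0051286, K2/[H⁺] = 10^-0.76 = 0.17378
α₁ = 1/(1 + 0.0051286 + 0.17378) = 1/1.1789 = 0.8482; α₂ = α₁·K2/[H⁺] = 0.1474
α₁ + 2α₂ = 1.1431
CA = 1.1431 × 2.23 = 2.55 mmol/kg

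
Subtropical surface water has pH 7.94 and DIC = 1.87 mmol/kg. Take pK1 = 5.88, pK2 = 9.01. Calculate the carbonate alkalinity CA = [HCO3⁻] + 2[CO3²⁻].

CA = [HCO3⁻] + 2[CO3²⁻] = (α₁ + 2α₂)·DIC
At pH 7.94: [H⁺]/K1 = 10^-2.06 = 0.0087096, K2/[H⁺] = 10^-1.07 = 0.085114
α₁ = 1/(1 + 0.0087096 + 0.085114) = 1/1.0938 = 0.9142; α₂ = α₁·K2/[H⁺] = 0.07781
α₁ + 2α₂ = 1.0699
CA = 1.0699 × 1.87 = 2.00 mmol/kg

CA = 2.00 mmol/kg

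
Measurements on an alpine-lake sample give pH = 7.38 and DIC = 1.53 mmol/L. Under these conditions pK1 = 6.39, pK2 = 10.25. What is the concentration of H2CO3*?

[CO2*] = 0.142 mmol/L

α₀ = 1 / (1 + K1/[H⁺] + K1K2/[H⁺]²) = 1 / (1 + 10^+0.99 + 10^-1.88)
   = 1 / (1 + 9.7724 + 0.013183) = 1/10.786 = 0.09272
[CO2*] = α₀ × DIC = 0.09272 × 1.53 = 0.142 mmol/L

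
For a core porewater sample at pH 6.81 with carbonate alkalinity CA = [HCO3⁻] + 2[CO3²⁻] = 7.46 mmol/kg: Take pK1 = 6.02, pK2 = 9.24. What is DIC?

CA = [HCO3⁻] + 2[CO3²⁻] = (α₁ + 2α₂)·DIC
At pH 6.81: [H⁺]/K1 = 10^-0.79 = 0.16218, K2/[H⁺] = 10^-2.43 = 0.0037154
α₁ = 1/(1 + 0.16218 + 0.0037154) = 1/1.1659 = 0.8577; α₂ = α₁·K2/[H⁺] = 0.003187
α₁ + 2α₂ = 0.8641
DIC = CA / (α₁ + 2α₂) = 7.46 / 0.8641 = 8.63 mmol/kg

DIC = 8.63 mmol/kg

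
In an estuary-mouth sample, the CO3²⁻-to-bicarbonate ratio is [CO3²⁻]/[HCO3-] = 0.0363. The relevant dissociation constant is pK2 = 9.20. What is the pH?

pH = 7.76

From K2 = [H⁺][CO3²⁻]/[HCO3-]:  pH = pK2 + log₁₀([CO3²⁻]/[HCO3-])
log₁₀(0.0363) = -1.440
pH = 9.20 + (-1.440) = 7.76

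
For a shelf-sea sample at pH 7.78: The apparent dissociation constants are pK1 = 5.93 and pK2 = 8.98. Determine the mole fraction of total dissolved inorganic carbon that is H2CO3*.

α₀ = 1 / (1 + K1/[H⁺] + K1K2/[H⁺]²) = 1 / (1 + 10^+1.85 + 10^+0.65)
   = 1 / (1 + 70.795 + 4.4668) = 1/76.261 = 0.01311

α₀ = 0.0131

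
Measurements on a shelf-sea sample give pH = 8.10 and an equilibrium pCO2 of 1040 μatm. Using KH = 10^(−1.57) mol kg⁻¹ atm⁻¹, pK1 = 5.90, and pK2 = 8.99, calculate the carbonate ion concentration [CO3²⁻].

[CO2*] = KH · pCO2 = 10^(−1.57) × 1040×10^-6 = 2.799×10^-5 mol/kg
α₀ = 1/(1 + K1/[H⁺] + K1K2/[H⁺]²) = 1/(1 + 10^+2.20 + 10^+1.31) = 0.005558
DIC = [CO2*]/α₀ = 2.799×10^-5 / 0.005558 = 5.036 mmol/kg
[CO3²⁻] = α₂·DIC; α₂ = 0.1135, so [CO3²⁻] = 0.1135 × 5.036 = 0.572 mmol/kg

[CO3²⁻] = 0.572 mmol/kg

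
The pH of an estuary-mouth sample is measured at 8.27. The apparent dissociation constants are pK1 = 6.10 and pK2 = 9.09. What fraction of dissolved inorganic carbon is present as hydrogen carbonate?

α₁ = 1 / (1 + [H⁺]/K1 + K2/[H⁺]) = 1 / (1 + 10^-2.17 + 10^-0.82)
   = 1 / (1 + 0.0067608 + 0.15136) = 1/1.1581 = 0.8635

α₁ = 0.863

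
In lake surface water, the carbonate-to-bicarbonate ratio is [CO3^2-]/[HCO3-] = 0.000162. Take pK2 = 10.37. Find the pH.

From K2 = [H⁺][CO3^2-]/[HCO3-]:  pH = pK2 + log₁₀([CO3^2-]/[HCO3-])
log₁₀(0.000162) = -3.790
pH = 10.37 + (-3.790) = 6.58

pH = 6.58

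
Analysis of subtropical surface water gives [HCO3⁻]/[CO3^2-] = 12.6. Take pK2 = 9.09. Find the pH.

pH = 7.99

From K2 = [H⁺][CO3^2-]/[HCO3⁻]:  pH = pK2 − log₁₀([HCO3⁻]/[CO3^2-])
log₁₀(12.6) = +1.100
pH = 9.09 − (+1.100) = 7.99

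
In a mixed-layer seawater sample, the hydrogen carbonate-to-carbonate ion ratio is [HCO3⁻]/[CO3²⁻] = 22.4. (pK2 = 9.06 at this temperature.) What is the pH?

pH = 7.71

From K2 = [H⁺][CO3²⁻]/[HCO3⁻]:  pH = pK2 − log₁₀([HCO3⁻]/[CO3²⁻])
log₁₀(22.4) = +1.350
pH = 9.06 − (+1.350) = 7.71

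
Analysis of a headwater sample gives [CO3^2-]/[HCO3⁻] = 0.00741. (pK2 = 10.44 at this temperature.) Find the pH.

pH = 8.31

From K2 = [H⁺][CO3^2-]/[HCO3⁻]:  pH = pK2 + log₁₀([CO3^2-]/[HCO3⁻])
log₁₀(0.00741) = -2.130
pH = 10.44 + (-2.130) = 8.31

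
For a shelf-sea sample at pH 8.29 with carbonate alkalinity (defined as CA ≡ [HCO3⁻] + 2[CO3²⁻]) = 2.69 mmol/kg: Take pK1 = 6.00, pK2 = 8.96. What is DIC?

DIC = 2.30 mmol/kg

CA = [HCO3⁻] + 2[CO3²⁻] = (α₁ + 2α₂)·DIC
At pH 8.29: [H⁺]/K1 = 10^-2.29 = 0.0051286, K2/[H⁺] = 10^-0.67 = 0.21380
α₁ = 1/(1 + 0.0051286 + 0.21380) = 1/1.2189 = 0.8204; α₂ = α₁·K2/[H⁺] = 0.1754
α₁ + 2α₂ = 1.1712
DIC = CA / (α₁ + 2α₂) = 2.69 / 1.1712 = 2.30 mmol/kg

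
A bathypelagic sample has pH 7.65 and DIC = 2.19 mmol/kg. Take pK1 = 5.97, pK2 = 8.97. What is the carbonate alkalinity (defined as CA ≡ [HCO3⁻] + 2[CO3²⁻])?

CA = 2.25 mmol/kg

CA = [HCO3⁻] + 2[CO3²⁻] = (α₁ + 2α₂)·DIC
At pH 7.65: [H⁺]/K1 = 10^-1.68 = 0.020893, K2/[H⁺] = 10^-1.32 = 0.047863
α₁ = 1/(1 + 0.020893 + 0.047863) = 1/1.0688 = 0.9357; α₂ = α₁·K2/[H⁺] = 0.04478
α₁ + 2α₂ = 1.0252
CA = 1.0252 × 2.19 = 2.25 mmol/kg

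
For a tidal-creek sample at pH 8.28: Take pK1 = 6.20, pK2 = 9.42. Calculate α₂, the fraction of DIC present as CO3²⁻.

α₂ = 1 / (1 + [H⁺]/K2 + [H⁺]²/(K1K2)) = 1 / (1 + 10^+1.14 + 10^-0.94)
   = 1 / (1 + 13.804 + 0.11482) = 1/14.919 = 0.06703

α₂ = 0.0670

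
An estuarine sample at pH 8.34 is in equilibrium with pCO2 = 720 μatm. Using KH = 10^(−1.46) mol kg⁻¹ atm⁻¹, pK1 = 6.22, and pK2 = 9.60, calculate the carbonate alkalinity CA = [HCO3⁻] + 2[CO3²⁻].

[CO2*] = KH · pCO2 = 10^(−1.46) × 720×10^-6 = 2.497×10^-5 mol/kg
α₀ = 1/(1 + K1/[H⁺] + K1K2/[H⁺]²) = 1/(1 + 10^+2.12 + 10^+0.86) = 0.007139
DIC = [CO2*]/α₀ = 2.497×10^-5 / 0.007139 = 3.497 mmol/kg
CA = (α₁ + 2α₂)·DIC = (0.9411 + 2×0.05172) × 3.497 = 3.65 mmol/kg

CA = 3.65 mmol/kg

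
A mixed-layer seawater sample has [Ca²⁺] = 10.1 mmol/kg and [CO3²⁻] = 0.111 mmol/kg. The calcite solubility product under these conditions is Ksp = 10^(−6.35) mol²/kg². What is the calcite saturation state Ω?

Ω = 2.51

Ksp = 10^(−6.35) = 4.467×10^-7
Ω = [Ca²⁺][CO3²⁻]/Ksp = (10.1×10^-3)(0.111×10^-3) / 4.467×10^-7 = 2.51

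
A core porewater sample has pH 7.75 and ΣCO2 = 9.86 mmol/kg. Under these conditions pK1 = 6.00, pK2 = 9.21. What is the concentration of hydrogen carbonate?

[HCO3⁻] = 9.37 mmol/kg

α₁ = 1 / (1 + [H⁺]/K1 + K2/[H⁺]) = 1 / (1 + 10^-1.75 + 10^-1.46)
   = 1 / (1 + 0.017783 + 0.034674) = 1/1.0525 = 0.9502
[HCO3⁻] = α₁ × DIC = 0.9502 × 9.86 = 9.37 mmol/kg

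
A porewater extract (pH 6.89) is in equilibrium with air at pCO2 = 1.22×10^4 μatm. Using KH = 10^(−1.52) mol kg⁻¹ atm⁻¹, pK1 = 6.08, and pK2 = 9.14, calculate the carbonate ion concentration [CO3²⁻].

[CO3²⁻] = 13.4 μmol/kg

[CO2*] = KH · pCO2 = 10^(−1.52) × 1.22×10^4×10^-6 = 3.684×10^-4 mol/kg
α₀ = 1/(1 + K1/[H⁺] + K1K2/[H⁺]²) = 1/(1 + 10^+0.81 + 10^-1.44) = 0.1335
DIC = [CO2*]/α₀ = 3.684×10^-4 / 0.1335 = 2.761 mmol/kg
[CO3²⁻] = α₂·DIC; α₂ = 0.004846, so [CO3²⁻] = 0.004846 × 2.761 = 0.0134 mmol/kg = 13.4 μmol/kg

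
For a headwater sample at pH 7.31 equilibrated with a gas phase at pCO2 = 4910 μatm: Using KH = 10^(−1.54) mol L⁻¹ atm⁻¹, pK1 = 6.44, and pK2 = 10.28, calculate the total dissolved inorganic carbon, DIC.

DIC = 1.19 mmol/L

[CO2*] = KH · pCO2 = 10^(−1.54) × 4910×10^-6 = 1.416×10^-4 mol/L
α₀ = 1/(1 + K1/[H⁺] + K1K2/[H⁺]²) = 1/(1 + 10^+0.87 + 10^-2.10) = 0.1188
DIC = [CO2*]/α₀ = 1.416×10^-4 / 0.1188 = 1.19 mmol/L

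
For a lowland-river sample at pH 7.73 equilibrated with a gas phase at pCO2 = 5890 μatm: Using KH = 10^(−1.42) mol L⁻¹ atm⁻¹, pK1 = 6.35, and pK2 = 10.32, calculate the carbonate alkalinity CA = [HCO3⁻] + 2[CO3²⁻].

CA = 5.40 mmol/L

[CO2*] = KH · pCO2 = 10^(−1.42) × 5890×10^-6 = 2.239×10^-4 mol/L
α₀ = 1/(1 + K1/[H⁺] + K1K2/[H⁺]²) = 1/(1 + 10^+1.38 + 10^-1.21) = 0.03992
DIC = [CO2*]/α₀ = 2.239×10^-4 / 0.03992 = 5.609 mmol/L
CA = (α₁ + 2α₂)·DIC = (0.9576 + 2×0.002461) × 5.609 = 5.40 mmol/L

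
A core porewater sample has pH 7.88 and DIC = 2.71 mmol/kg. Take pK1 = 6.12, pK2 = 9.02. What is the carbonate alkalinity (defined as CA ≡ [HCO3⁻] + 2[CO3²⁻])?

CA = 2.85 mmol/kg

CA = [HCO3⁻] + 2[CO3²⁻] = (α₁ + 2α₂)·DIC
At pH 7.88: [H⁺]/K1 = 10^-1.76 = 0.017378, K2/[H⁺] = 10^-1.14 = 0.072444
α₁ = 1/(1 + 0.017378 + 0.072444) = 1/1.0898 = 0.9176; α₂ = α₁·K2/[H⁺] = 0.06647
α₁ + 2α₂ = 1.0505
CA = 1.0505 × 2.71 = 2.85 mmol/kg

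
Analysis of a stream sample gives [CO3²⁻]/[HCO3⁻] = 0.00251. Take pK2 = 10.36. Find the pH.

pH = 7.76

From K2 = [H⁺][CO3²⁻]/[HCO3⁻]:  pH = pK2 + log₁₀([CO3²⁻]/[HCO3⁻])
log₁₀(0.00251) = -2.600
pH = 10.36 + (-2.600) = 7.76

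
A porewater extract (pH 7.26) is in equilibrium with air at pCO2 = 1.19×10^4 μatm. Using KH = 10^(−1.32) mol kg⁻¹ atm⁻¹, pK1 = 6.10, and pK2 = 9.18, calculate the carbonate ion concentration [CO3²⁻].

[CO3²⁻] = 0.0990 mmol/kg

[CO2*] = KH · pCO2 = 10^(−1.32) × 1.19×10^4×10^-6 = 5.696×10^-4 mol/kg
α₀ = 1/(1 + K1/[H⁺] + K1K2/[H⁺]²) = 1/(1 + 10^+1.16 + 10^-0.76) = 0.06399
DIC = [CO2*]/α₀ = 5.696×10^-4 / 0.06399 = 8.901 mmol/kg
[CO3²⁻] = α₂·DIC; α₂ = 0.01112, so [CO3²⁻] = 0.01112 × 8.901 = 0.0990 mmol/kg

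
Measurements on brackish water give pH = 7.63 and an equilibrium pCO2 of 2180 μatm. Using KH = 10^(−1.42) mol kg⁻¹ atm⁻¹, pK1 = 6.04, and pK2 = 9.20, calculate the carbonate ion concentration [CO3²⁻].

[CO2*] = KH · pCO2 = 10^(−1.42) × 2180×10^-6 = 8.288×10^-5 mol/kg
α₀ = 1/(1 + K1/[H⁺] + K1K2/[H⁺]²) = 1/(1 + 10^+1.59 + 10^+0.02) = 0.02442
DIC = [CO2*]/α₀ = 8.288×10^-5 / 0.02442 = 3.394 mmol/kg
[CO3²⁻] = α₂·DIC; α₂ = 0.02557, so [CO3²⁻] = 0.02557 × 3.394 = 0.0868 mmol/kg

[CO3²⁻] = 0.0868 mmol/kg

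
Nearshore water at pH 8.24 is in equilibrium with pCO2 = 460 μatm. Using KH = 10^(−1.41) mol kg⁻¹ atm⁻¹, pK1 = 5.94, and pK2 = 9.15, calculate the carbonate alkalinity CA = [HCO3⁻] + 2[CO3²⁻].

[CO2*] = KH · pCO2 = 10^(−1.41) × 460×10^-6 = 1.790×10^-5 mol/kg
α₀ = 1/(1 + K1/[H⁺] + K1K2/[H⁺]²) = 1/(1 + 10^+2.30 + 10^+1.39) = 0.004443
DIC = [CO2*]/α₀ = 1.790×10^-5 / 0.004443 = 4.028 mmol/kg
CA = (α₁ + 2α₂)·DIC = (0.8865 + 2×0.1091) × 4.028 = 4.45 mmol/kg

CA = 4.45 mmol/kg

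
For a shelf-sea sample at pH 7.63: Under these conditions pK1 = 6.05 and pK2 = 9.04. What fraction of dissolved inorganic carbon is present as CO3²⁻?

α₂ = 1 / (1 + [H⁺]/K2 + [H⁺]²/(K1K2)) = 1 / (1 + 10^+1.41 + 10^-0.17)
   = 1 / (1 + 25.704 + 0.67608) = 1/27.380 = 0.03652

α₂ = 0.0365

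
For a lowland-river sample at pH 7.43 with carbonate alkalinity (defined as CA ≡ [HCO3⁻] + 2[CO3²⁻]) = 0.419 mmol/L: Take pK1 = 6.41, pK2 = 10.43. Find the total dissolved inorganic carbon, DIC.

CA = [HCO3⁻] + 2[CO3²⁻] = (α₁ + 2α₂)·DIC
At pH 7.43: [H⁺]/K1 = 10^-1.02 = 0.095499, K2/[H⁺] = 10^-3.00 = 0.0010000
α₁ = 1/(1 + 0.095499 + 0.0010000) = 1/1.0965 = 0.9120; α₂ = α₁·K2/[H⁺] = 0.0009120
α₁ + 2α₂ = 0.9138
DIC = CA / (α₁ + 2α₂) = 0.419 / 0.9138 = 0.459 mmol/L

DIC = 0.459 mmol/L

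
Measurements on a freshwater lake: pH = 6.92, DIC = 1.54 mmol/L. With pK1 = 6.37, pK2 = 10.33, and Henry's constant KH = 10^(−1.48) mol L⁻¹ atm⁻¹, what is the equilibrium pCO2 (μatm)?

α₀ = 1 / (1 + K1/[H⁺] + K1K2/[H⁺]²) = 1 / (1 + 10^+0.55 + 10^-2.86)
   = 1 / (1 + 3.5481 + 0.0013804) = 1/4.5495 = 0.2198
[CO2*] = α₀ × DIC = 0.2198 × 1.54 = 0.3385 mmol/L
pCO2 = [CO2*]/KH = 3.385×10^-4 / 3.311×10^-2 = 1.02×10^4 μatm

pCO2 = 1.02×10^4 μatm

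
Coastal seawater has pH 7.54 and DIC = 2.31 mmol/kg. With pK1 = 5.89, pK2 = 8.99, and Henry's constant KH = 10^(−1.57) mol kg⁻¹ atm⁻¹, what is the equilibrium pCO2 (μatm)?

pCO2 = 1820 μatm

α₀ = 1 / (1 + K1/[H⁺] + K1K2/[H⁺]²) = 1 / (1 + 10^+1.65 + 10^+0.20)
   = 1 / (1 + 44.668 + 1.5849) = 1/47.253 = 0.02116
[CO2*] = α₀ × DIC = 0.02116 × 2.31 = 0.04889 mmol/kg
pCO2 = [CO2*]/KH = 4.889×10^-5 / 2.692×10^-2 = 1820 μatm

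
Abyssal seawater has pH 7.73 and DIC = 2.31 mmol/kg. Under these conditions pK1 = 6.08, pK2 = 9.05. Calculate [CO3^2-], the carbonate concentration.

α₂ = 1 / (1 + [H⁺]/K2 + [H⁺]²/(K1K2)) = 1 / (1 + 10^+1.32 + 10^-0.33)
   = 1 / (1 + 20.893 + 0.46774) = 1/22.361 = 0.04472
[CO3²⁻] = α₂ × DIC = 0.04472 × 2.31 = 0.103 mmol/kg

[CO3²⁻] = 0.103 mmol/kg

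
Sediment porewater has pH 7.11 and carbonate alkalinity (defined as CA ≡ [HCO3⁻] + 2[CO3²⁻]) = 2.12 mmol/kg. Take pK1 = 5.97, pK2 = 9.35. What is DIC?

CA = [HCO3⁻] + 2[CO3²⁻] = (α₁ + 2α₂)·DIC
At pH 7.11: [H⁺]/K1 = 10^-1.14 = 0.072444, K2/[H⁺] = 10^-2.24 = 0.0057544
α₁ = 1/(1 + 0.072444 + 0.0057544) = 1/1.0782 = 0.9275; α₂ = α₁·K2/[H⁺] = 0.005337
α₁ + 2α₂ = 0.9381
DIC = CA / (α₁ + 2α₂) = 2.12 / 0.9381 = 2.26 mmol/kg

DIC = 2.26 mmol/kg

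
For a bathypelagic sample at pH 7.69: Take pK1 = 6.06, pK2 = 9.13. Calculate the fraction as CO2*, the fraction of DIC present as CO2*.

α₀ = 0.0221

α₀ = 1 / (1 + K1/[H⁺] + K1K2/[H⁺]²) = 1 / (1 + 10^+1.63 + 10^+0.19)
   = 1 / (1 + 42.658 + 1.5488) = 1/45.207 = 0.02212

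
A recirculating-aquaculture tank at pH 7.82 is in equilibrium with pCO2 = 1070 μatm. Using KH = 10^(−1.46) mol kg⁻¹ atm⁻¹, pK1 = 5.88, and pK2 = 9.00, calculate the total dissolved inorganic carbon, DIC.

[CO2*] = KH · pCO2 = 10^(−1.46) × 1070×10^-6 = 3.710×10^-5 mol/kg
α₀ = 1/(1 + K1/[H⁺] + K1K2/[H⁺]²) = 1/(1 + 10^+1.94 + 10^+0.76) = 0.01066
DIC = [CO2*]/α₀ = 3.710×10^-5 / 0.01066 = 3.48 mmol/kg

DIC = 3.48 mmol/kg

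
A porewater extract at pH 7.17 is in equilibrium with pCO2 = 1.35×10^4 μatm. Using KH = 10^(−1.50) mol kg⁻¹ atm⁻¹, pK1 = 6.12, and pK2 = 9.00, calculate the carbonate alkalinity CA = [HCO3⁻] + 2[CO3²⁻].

CA = 4.93 mmol/kg

[CO2*] = KH · pCO2 = 10^(−1.50) × 1.35×10^4×10^-6 = 4.269×10^-4 mol/kg
α₀ = 1/(1 + K1/[H⁺] + K1K2/[H⁺]²) = 1/(1 + 10^+1.05 + 10^-0.78) = 0.08074
DIC = [CO2*]/α₀ = 4.269×10^-4 / 0.08074 = 5.288 mmol/kg
CA = (α₁ + 2α₂)·DIC = (0.9059 + 2×0.01340) × 5.288 = 4.93 mmol/kg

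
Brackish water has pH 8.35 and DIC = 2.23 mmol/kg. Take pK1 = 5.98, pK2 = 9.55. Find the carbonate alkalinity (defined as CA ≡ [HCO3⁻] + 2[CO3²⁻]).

CA = 2.35 mmol/kg

CA = [HCO3⁻] + 2[CO3²⁻] = (α₁ + 2α₂)·DIC
At pH 8.35: [H⁺]/K1 = 10^-2.37 = 0.0042658, K2/[H⁺] = 10^-1.20 = 0.063096
α₁ = 1/(1 + 0.0042658 + 0.063096) = 1/1.0674 = 0.9369; α₂ = α₁·K2/[H⁺] = 0.05911
α₁ + 2α₂ = 1.0551
CA = 1.0551 × 2.23 = 2.35 mmol/kg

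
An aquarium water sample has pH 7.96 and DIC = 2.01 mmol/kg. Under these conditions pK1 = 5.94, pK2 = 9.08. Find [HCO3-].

α₁ = 1 / (1 + [H⁺]/K1 + K2/[H⁺]) = 1 / (1 + 10^-2.02 + 10^-1.12)
   = 1 / (1 + 0.0095499 + 0.075858) = 1/1.0854 = 0.9213
[HCO3⁻] = α₁ × DIC = 0.9213 × 2.01 = 1.85 mmol/kg

[HCO3⁻] = 1.85 mmol/kg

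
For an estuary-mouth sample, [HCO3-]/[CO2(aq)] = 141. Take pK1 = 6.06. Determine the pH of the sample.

From K1 = [H⁺][HCO3-]/[CO2(aq)]:  pH = pK1 + log₁₀([HCO3-]/[CO2(aq)])
log₁₀(141) = +2.149
pH = 6.06 + (+2.149) = 8.21

pH = 8.21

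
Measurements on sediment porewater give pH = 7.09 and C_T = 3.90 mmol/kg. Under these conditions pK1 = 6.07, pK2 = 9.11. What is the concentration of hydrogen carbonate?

[HCO3⁻] = 3.53 mmol/kg

α₁ = 1 / (1 + [H⁺]/K1 + K2/[H⁺]) = 1 / (1 + 10^-1.02 + 10^-2.02)
   = 1 / (1 + 0.095499 + 0.0095499) = 1/1.1050 = 0.9049
[HCO3⁻] = α₁ × DIC = 0.9049 × 3.90 = 3.53 mmol/kg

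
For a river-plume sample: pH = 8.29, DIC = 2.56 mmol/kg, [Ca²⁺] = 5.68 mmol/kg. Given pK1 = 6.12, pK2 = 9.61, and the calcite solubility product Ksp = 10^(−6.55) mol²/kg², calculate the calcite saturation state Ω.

Ω = 2.34

α₂ = 1 / (1 + [H⁺]/K2 + [H⁺]²/(K1K2)) = 1 / (1 + 10^+1.32 + 10^-0.85)
   = 1 / (1 + 20.893 + 0.14125) = 1/22.034 = 0.04538
[CO3²⁻] = α₂ × DIC = 0.04538 × 2.56 = 0.1162 mmol/kg
Ksp = 10^(−6.55) = 2.818×10^-7
Ω = [Ca²⁺][CO3²⁻]/Ksp = (5.68×10^-3)(1.162×10^-4) / 2.818×10^-7 = 2.34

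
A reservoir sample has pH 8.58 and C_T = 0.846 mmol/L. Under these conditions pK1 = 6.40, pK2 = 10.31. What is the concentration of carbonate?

[CO3²⁻] = 15.4 μmol/L

α₂ = 1 / (1 + [H⁺]/K2 + [H⁺]²/(K1K2)) = 1 / (1 + 10^+1.73 + 10^-0.45)
   = 1 / (1 + 53.703 + 0.35481) = 1/55.058 = 0.01816
[CO3²⁻] = α₂ × DIC = 0.01816 × 0.846 = 0.0154 mmol/L = 15.4 μmol/L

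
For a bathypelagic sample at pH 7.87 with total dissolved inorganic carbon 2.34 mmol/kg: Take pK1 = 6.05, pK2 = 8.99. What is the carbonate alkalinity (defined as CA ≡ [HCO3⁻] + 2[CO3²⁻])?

CA = [HCO3⁻] + 2[CO3²⁻] = (α₁ + 2α₂)·DIC
At pH 7.87: [H⁺]/K1 = 10^-1.82 = 0.015136, K2/[H⁺] = 10^-1.12 = 0.075858
α₁ = 1/(1 + 0.015136 + 0.075858) = 1/1.0910 = 0.9166; α₂ = α₁·K2/[H⁺] = 0.06953
α₁ + 2α₂ = 1.0557
CA = 1.0557 × 2.34 = 2.47 mmol/kg

CA = 2.47 mmol/kg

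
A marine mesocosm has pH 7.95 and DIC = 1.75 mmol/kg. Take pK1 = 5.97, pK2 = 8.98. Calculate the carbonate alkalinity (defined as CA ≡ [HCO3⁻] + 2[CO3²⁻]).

CA = 1.88 mmol/kg

CA = [HCO3⁻] + 2[CO3²⁻] = (α₁ + 2α₂)·DIC
At pH 7.95: [H⁺]/K1 = 10^-1.98 = 0.010471, K2/[H⁺] = 10^-1.03 = 0.093325
α₁ = 1/(1 + 0.010471 + 0.093325) = 1/1.1038 = 0.9060; α₂ = α₁·K2/[H⁺] = 0.08455
α₁ + 2α₂ = 1.0751
CA = 1.0751 × 1.75 = 1.88 mmol/kg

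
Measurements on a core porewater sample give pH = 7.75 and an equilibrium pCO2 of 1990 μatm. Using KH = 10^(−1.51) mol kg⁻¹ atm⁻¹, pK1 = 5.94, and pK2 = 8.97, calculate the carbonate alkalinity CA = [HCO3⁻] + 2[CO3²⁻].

CA = 4.45 mmol/kg

[CO2*] = KH · pCO2 = 10^(−1.51) × 1990×10^-6 = 6.150×10^-5 mol/kg
α₀ = 1/(1 + K1/[H⁺] + K1K2/[H⁺]²) = 1/(1 + 10^+1.81 + 10^+0.59) = 0.01440
DIC = [CO2*]/α₀ = 6.150×10^-5 / 0.01440 = 4.271 mmol/kg
CA = (α₁ + 2α₂)·DIC = (0.9296 + 2×0.05601) × 4.271 = 4.45 mmol/kg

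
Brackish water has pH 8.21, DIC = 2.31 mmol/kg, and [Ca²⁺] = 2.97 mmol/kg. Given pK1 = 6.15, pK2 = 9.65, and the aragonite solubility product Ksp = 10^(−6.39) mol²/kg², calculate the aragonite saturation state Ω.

α₂ = 1 / (1 + [H⁺]/K2 + [H⁺]²/(K1K2)) = 1 / (1 + 10^+1.44 + 10^-0.62)
   = 1 / (1 + 27.542 + 0.23988) = 1/28.782 = 0.03474
[CO3²⁻] = α₂ × DIC = 0.03474 × 2.31 = 0.08026 mmol/kg
Ksp = 10^(−6.39) = 4.074×10^-7
Ω = [Ca²⁺][CO3²⁻]/Ksp = (2.97×10^-3)(8.026×10^-5) / 4.074×10^-7 = 0.585

Ω = 0.585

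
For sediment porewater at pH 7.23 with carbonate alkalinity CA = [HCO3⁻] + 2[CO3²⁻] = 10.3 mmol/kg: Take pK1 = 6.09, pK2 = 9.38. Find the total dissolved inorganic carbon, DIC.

CA = [HCO3⁻] + 2[CO3²⁻] = (α₁ + 2α₂)·DIC
At pH 7.23: [H⁺]/K1 = 10^-1.14 = 0.072444, K2/[H⁺] = 10^-2.15 = 0.0070795
α₁ = 1/(1 + 0.072444 + 0.0070795) = 1/1.0795 = 0.9263; α₂ = α₁·K2/[H⁺] = 0.006558
α₁ + 2α₂ = 0.9395
DIC = CA / (α₁ + 2α₂) = 10.3 / 0.9395 = 11.0 mmol/kg

DIC = 11.0 mmol/kg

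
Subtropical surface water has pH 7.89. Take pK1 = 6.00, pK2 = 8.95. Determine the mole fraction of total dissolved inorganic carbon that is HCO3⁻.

α₁ = 0.909

α₁ = 1 / (1 + [H⁺]/K1 + K2/[H⁺]) = 1 / (1 + 10^-1.89 + 10^-1.06)
   = 1 / (1 + 0.012882 + 0.087096) = 1/1.1000 = 0.9091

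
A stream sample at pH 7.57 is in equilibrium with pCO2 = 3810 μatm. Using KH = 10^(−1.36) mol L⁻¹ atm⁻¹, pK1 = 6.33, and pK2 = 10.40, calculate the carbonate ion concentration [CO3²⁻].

[CO2*] = KH · pCO2 = 10^(−1.36) × 3810×10^-6 = 1.663×10^-4 mol/L
α₀ = 1/(1 + K1/[H⁺] + K1K2/[H⁺]²) = 1/(1 + 10^+1.24 + 10^-1.59) = 0.05434
DIC = [CO2*]/α₀ = 1.663×10^-4 / 0.05434 = 3.061 mmol/L
[CO3²⁻] = α₂·DIC; α₂ = 0.001397, so [CO3²⁻] = 0.001397 × 3.061 = 0.00427 mmol/L = 4.27 μmol/L

[CO3²⁻] = 4.27 μmol/L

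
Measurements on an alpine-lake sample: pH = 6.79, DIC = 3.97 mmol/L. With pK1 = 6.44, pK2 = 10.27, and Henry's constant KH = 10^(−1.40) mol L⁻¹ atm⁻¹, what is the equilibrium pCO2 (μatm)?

α₀ = 1 / (1 + K1/[H⁺] + K1K2/[H⁺]²) = 1 / (1 + 10^+0.35 + 10^-3.13)
   = 1 / (1 + 2.2387 + 0.00074131) = 1/3.2395 = 0.3087
[CO2*] = α₀ × DIC = 0.3087 × 3.97 = 1.226 mmol/L
pCO2 = [CO2*]/KH = 1.226×10^-3 / 3.981×10^-2 = 3.08×10^4 μatm

pCO2 = 3.08×10^4 μatm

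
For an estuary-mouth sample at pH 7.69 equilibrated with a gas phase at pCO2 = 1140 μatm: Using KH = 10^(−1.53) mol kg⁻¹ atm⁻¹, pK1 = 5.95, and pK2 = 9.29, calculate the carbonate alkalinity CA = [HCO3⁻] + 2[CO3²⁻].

CA = 1.94 mmol/kg

[CO2*] = KH · pCO2 = 10^(−1.53) × 1140×10^-6 = 3.364×10^-5 mol/kg
α₀ = 1/(1 + K1/[H⁺] + K1K2/[H⁺]²) = 1/(1 + 10^+1.74 + 10^+0.14) = 0.01744
DIC = [CO2*]/α₀ = 3.364×10^-5 / 0.01744 = 1.929 mmol/kg
CA = (α₁ + 2α₂)·DIC = (0.9585 + 2×0.02408) × 1.929 = 1.94 mmol/kg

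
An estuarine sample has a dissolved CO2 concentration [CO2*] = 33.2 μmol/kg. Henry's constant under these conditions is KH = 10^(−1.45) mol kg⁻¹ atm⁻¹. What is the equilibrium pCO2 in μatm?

pCO2 = 936 μatm

KH = 10^(−1.45) = 3.548×10^-2 mol kg⁻¹ atm⁻¹
pCO2 = [CO2*]/KH = 33.2×10^-6 / 3.548×10^-2 = 9.36×10^-4 atm = 936 μatm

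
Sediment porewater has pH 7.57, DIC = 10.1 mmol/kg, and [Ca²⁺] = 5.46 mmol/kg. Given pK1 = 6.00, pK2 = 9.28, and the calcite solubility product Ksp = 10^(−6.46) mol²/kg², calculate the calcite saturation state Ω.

α₂ = 1 / (1 + [H⁺]/K2 + [H⁺]²/(K1K2)) = 1 / (1 + 10^+1.71 + 10^+0.14)
   = 1 / (1 + 51.286 + 1.3804) = 1/53.667 = 0.01863
[CO3²⁻] = α₂ × DIC = 0.01863 × 10.1 = 0.1882 mmol/kg
Ksp = 10^(−6.46) = 3.467×10^-7
Ω = [Ca²⁺][CO3²⁻]/Ksp = (5.46×10^-3)(1.882×10^-4) / 3.467×10^-7 = 2.96

Ω = 2.96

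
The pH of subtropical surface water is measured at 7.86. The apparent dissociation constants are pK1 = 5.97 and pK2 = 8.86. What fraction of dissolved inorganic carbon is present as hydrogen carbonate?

α₁ = 1 / (1 + [H⁺]/K1 + K2/[H⁺]) = 1 / (1 + 10^-1.89 + 10^-1.00)
   = 1 / (1 + 0.012882 + 0.10000) = 1/1.1129 = 0.8986

α₁ = 0.899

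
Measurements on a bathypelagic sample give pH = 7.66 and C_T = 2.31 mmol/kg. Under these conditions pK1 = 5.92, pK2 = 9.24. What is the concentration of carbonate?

α₂ = 1 / (1 + [H⁺]/K2 + [H⁺]²/(K1K2)) = 1 / (1 + 10^+1.58 + 10^-0.16)
   = 1 / (1 + 38.019 + 0.69183) = 1/39.711 = 0.02518
[CO3²⁻] = α₂ × DIC = 0.02518 × 2.31 = 0.0582 mmol/kg

[CO3²⁻] = 0.0582 mmol/kg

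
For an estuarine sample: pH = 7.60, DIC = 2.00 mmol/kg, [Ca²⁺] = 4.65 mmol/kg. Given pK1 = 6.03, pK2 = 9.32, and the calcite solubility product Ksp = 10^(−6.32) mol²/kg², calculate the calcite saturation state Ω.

Ω = 0.354

α₂ = 1 / (1 + [H⁺]/K2 + [H⁺]²/(K1K2)) = 1 / (1 + 10^+1.72 + 10^+0.15)
   = 1 / (1 + 52.481 + 1.4125) = 1/54.893 = 0.01822
[CO3²⁻] = α₂ × DIC = 0.01822 × 2.00 = 0.03643 mmol/kg
Ksp = 10^(−6.32) = 4.786×10^-7
Ω = [Ca²⁺][CO3²⁻]/Ksp = (4.65×10^-3)(3.643×10^-5) / 4.786×10^-7 = 0.354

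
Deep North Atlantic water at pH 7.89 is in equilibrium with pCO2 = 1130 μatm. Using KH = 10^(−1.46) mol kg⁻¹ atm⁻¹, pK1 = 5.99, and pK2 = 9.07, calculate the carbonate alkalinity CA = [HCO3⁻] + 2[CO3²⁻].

CA = 3.52 mmol/kg

[CO2*] = KH · pCO2 = 10^(−1.46) × 1130×10^-6 = 3.918×10^-5 mol/kg
α₀ = 1/(1 + K1/[H⁺] + K1K2/[H⁺]²) = 1/(1 + 10^+1.90 + 10^+0.72) = 0.01167
DIC = [CO2*]/α₀ = 3.918×10^-5 / 0.01167 = 3.357 mmol/kg
CA = (α₁ + 2α₂)·DIC = (0.9271 + 2×0.06125) × 3.357 = 3.52 mmol/kg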